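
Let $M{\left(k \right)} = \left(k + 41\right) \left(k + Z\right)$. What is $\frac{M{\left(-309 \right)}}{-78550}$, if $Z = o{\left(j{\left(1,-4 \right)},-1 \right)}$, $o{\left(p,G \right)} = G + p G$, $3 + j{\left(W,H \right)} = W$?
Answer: $- \frac{41272}{39275} \approx -1.0508$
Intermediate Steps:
$j{\left(W,H \right)} = -3 + W$
$o{\left(p,G \right)} = G + G p$
$Z = 1$ ($Z = - (1 + \left(-3 + 1\right)) = - (1 - 2) = \left(-1\right) \left(-1\right) = 1$)
$M{\left(k \right)} = \left(1 + k\right) \left(41 + k\right)$ ($M{\left(k \right)} = \left(k + 41\right) \left(k + 1\right) = \left(41 + k\right) \left(1 + k\right) = \left(1 + k\right) \left(41 + k\right)$)
$\frac{M{\left(-309 \right)}}{-78550} = \frac{41 + \left(-309\right)^{2} + 42 \left(-309\right)}{-78550} = \left(41 + 95481 - 12978\right) \left(- \frac{1}{78550}\right) = 82544 \left(- \frac{1}{78550}\right) = - \frac{41272}{39275}$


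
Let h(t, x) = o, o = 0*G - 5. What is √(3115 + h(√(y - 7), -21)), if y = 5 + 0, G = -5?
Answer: √3110 ≈ 55.767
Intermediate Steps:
y = 5
o = -5 (o = 0*(-5) - 5 = 0 - 5 = -5)
h(t, x) = -5
√(3115 + h(√(y - 7), -21)) = √(3115 - 5) = √3110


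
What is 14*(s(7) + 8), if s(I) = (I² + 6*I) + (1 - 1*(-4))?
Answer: 1456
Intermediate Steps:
s(I) = 5 + I² + 6*I (s(I) = (I² + 6*I) + (1 + 4) = (I² + 6*I) + 5 = 5 + I² + 6*I)
14*(s(7) + 8) = 14*((5 + 7² + 6*7) + 8) = 14*((5 + 49 + 42) + 8) = 14*(96 + 8) = 14*104 = 1456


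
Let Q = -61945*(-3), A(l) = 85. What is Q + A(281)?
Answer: 185920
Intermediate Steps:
Q = 185835
Q + A(281) = 185835 + 85 = 185920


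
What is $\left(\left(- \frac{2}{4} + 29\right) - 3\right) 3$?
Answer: $\frac{153}{2} \approx 76.5$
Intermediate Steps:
$\left(\left(- \frac{2}{4} + 29\right) - 3\right) 3 = \left(\left(\left(-2\right) \frac{1}{4} + 29\right) - 3\right) 3 = \left(\left(- \frac{1}{2} + 29\right) - 3\right) 3 = \left(\frac{57}{2} - 3\right) 3 = \frac{51}{2} \cdot 3 = \frac{153}{2}$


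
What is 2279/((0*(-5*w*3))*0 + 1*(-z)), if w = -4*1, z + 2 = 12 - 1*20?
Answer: 2279/10 ≈ 227.90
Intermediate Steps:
z = -10 (z = -2 + (12 - 1*20) = -2 + (12 - 20) = -2 - 8 = -10)
w = -4
2279/((0*(-5*w*3))*0 + 1*(-z)) = 2279/((0*(-5*(-4)*3))*0 + 1*(-1*(-10))) = 2279/((0*(20*3))*0 + 1*10) = 2279/((0*60)*0 + 10) = 2279/(0*0 + 10) = 2279/(0 + 10) = 2279/10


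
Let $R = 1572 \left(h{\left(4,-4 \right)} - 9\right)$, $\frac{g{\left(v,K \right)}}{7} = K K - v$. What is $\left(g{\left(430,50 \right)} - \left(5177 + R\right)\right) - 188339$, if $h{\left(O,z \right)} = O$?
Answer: $-171166$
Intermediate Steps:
$g{\left(v,K \right)} = - 7 v + 7 K^{2}$ ($g{\left(v,K \right)} = 7 \left(K K - v\right) = 7 \left(K^{2} - v\right) = - 7 v + 7 K^{2}$)
$R = -7860$ ($R = 1572 \left(4 - 9\right) = 1572 \left(-5\right) = -7860$)
$\left(g{\left(430,50 \right)} - \left(5177 + R\right)\right) - 188339 = \left(\left(\left(-7\right) 430 + 7 \cdot 50^{2}\right) - -2683\right) - 188339 = \left(\left(-3010 + 7 \cdot 2500\right) + \left(-5177 + 7860\right)\right) - 188339 = \left(\left(-3010 + 17500\right) + 2683\right) - 188339 = \left(14490 + 2683\right) - 188339 = 17173 - 188339 = -171166$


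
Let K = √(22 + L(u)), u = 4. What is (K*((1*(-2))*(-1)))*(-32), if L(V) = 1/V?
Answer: -32*√89 ≈ -301.89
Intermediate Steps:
K = √89/2 (K = √(22 + 1/4) = √(22 + ¼) = √(89/4) = √89/2 ≈ 4.7170)
(K*((1*(-2))*(-1)))*(-32) = ((√89/2)*((1*(-2))*(-1)))*(-32) = ((√89/2)*(-2*(-1)))*(-32) = ((√89/2)*2)*(-32) = √89*(-32) = -32*√89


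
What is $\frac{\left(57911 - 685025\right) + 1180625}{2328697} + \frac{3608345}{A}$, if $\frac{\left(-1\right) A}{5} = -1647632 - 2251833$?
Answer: $\frac{28864249676}{68275732685} \approx 0.42276$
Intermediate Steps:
$A = 19497325$ ($A = - 5 \left(-1647632 - 2251833\right) = \left(-5\right) \left(-3899465\right) = 19497325$)
$\frac{\left(57911 - 685025\right) + 1180625}{2328697} + \frac{3608345}{A} = \frac{\left(57911 - 685025\right) + 1180625}{2328697} + \frac{3608345}{19497325} = \left(-627114 + 1180625\right) \frac{1}{2328697} + 3608345 \cdot \frac{1}{19497325} = 553511 \cdot \frac{1}{2328697} + \frac{721669}{3899465} = \frac{79073}{332671} + \frac{721669}{3899465} = \frac{28864249676}{68275732685}$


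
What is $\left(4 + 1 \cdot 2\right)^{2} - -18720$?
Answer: $18756$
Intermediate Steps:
$\left(4 + 1 \cdot 2\right)^{2} - -18720 = \left(4 + 2\right)^{2} + 18720 = 6^{2} + 18720 = 36 + 18720 = 18756$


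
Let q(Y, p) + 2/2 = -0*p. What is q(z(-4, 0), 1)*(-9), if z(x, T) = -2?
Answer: 9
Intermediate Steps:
q(Y, p) = -1 (q(Y, p) = -1 - 0*p = -1 - 5*0 = -1 + 0 = -1)
q(z(-4, 0), 1)*(-9) = -1*(-9) = 9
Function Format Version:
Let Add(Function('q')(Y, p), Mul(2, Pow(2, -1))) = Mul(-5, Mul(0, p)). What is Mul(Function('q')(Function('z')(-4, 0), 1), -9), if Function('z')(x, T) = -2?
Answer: 9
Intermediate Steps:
Function('q')(Y, p) = -1 (Function('q')(Y, p) = Add(-1, Mul(-5, Mul(0, p))) = Add(-1, Mul(-5, 0)) = Add(-1, 0) = -1)
Mul(Function('q')(Function('z')(-4, 0), 1), -9) = Mul(-1, -9) = 9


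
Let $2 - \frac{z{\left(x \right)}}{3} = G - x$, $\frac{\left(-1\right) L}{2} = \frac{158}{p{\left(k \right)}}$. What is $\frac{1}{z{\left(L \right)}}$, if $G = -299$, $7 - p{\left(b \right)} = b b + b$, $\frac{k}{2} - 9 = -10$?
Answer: $\frac{5}{3567} \approx 0.0014017$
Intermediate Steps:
$k = -2$ ($k = 18 + 2 \left(-10\right) = 18 - 20 = -2$)
$p{\left(b \right)} = 7 - b - b^{2}$ ($p{\left(b \right)} = 7 - \left(b b + b\right) = 7 - \left(b^{2} + b\right) = 7 - \left(b + b^{2}\right) = 7 - b - b^{2}$)
$L = - \frac{316}{5}$ ($L = - 2 \frac{158}{7 - -2 - \left(-2\right)^{2}} = - 2 \frac{158}{7 + 2 - 4} = - 2 \cdot \frac{158}{5} = - 2 \cdot 158 \cdot \frac{1}{5} = \left(-2\right) \frac{158}{5} = - \frac{316}{5} \approx -63.2$)
$z{\left(x \right)} = 903 + 3 x$ ($z{\left(x \right)} = 6 - 3 \left(-299 - x\right) = 6 + \left(897 + 3 x\right) = 903 + 3 x$)
$\frac{1}{z{\left(L \right)}} = \frac{1}{903 + 3 \left(- \frac{316}{5}\right)} = \frac{1}{903 - \frac{948}{5}} = \frac{1}{\frac{3567}{5}} = \frac{5}{3567}$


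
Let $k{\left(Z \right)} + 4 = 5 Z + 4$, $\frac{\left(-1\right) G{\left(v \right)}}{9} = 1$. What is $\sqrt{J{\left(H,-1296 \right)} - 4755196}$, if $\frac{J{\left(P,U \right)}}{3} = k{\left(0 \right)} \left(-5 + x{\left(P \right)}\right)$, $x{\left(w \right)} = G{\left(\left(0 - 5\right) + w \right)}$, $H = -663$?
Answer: $2 i \sqrt{1188799} \approx 2180.6 i$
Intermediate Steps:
$G{\left(v \right)} = -9$ ($G{\left(v \right)} = \left(-9\right) 1 = -9$)
$x{\left(w \right)} = -9$
$k{\left(Z \right)} = 5 Z$ ($k{\left(Z \right)} = -4 + \left(5 Z + 4\right) = -4 + \left(4 + 5 Z\right) = 5 Z$)
$J{\left(P,U \right)} = 0$ ($J{\left(P,U \right)} = 3 \cdot 5 \cdot 0 \left(-5 - 9\right) = 3 \cdot 0 \left(-14\right) = 3 \cdot 0 = 0$)
$\sqrt{J{\left(H,-1296 \right)} - 4755196} = \sqrt{0 - 4755196} = \sqrt{-4755196} = 2 i \sqrt{1188799}$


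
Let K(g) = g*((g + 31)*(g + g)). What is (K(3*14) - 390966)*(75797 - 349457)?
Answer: 36512264520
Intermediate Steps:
K(g) = 2*g²*(31 + g) (K(g) = g*((31 + g)*(2*g)) = g*(2*g*(31 + g)) = 2*g²*(31 + g))
(K(3*14) - 390966)*(75797 - 349457) = (2*(3*14)²*(31 + 3*14) - 390966)*(75797 - 349457) = (2*42²*(31 + 42) - 390966)*(-273660) = (2*1764*73 - 390966)*(-273660) = (257544 - 390966)*(-273660) = -133422*(-273660) = 36512264520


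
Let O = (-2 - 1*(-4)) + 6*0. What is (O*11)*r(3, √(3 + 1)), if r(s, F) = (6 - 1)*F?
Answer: 220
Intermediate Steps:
O = 2 (O = (-2 + 4) + 0 = 2 + 0 = 2)
r(s, F) = 5*F
(O*11)*r(3, √(3 + 1)) = (2*11)*(5*√(3 + 1)) = 22*(5*√4) = 22*(5*2) = 22*10 = 220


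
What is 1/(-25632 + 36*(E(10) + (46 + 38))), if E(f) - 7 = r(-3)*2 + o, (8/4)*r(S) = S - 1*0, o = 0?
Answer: -1/22464 ≈ -4.4516e-5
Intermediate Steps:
r(S) = S/2 (r(S) = (S - 1*0)/2 = (S + 0)/2 = S/2)
E(f) = 4 (E(f) = 7 + (((½)*(-3))*2 + 0) = 7 + (-3/2*2 + 0) = 7 + (-3 + 0) = 7 - 3 = 4)
1/(-25632 + 36*(E(10) + (46 + 38))) = 1/(-25632 + 36*(4 + (46 + 38))) = 1/(-25632 + 36*(4 + 84)) = 1/(-25632 + 36*88) = 1/(-25632 + 3168) = 1/(-22464) = -1/22464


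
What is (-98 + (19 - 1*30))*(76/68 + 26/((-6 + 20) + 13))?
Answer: -104095/459 ≈ -226.79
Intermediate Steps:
(-98 + (19 - 1*30))*(76/68 + 26/((-6 + 20) + 13)) = (-98 + (19 - 30))*(76*(1/68) + 26/(14 + 13)) = (-98 - 11)*(19/17 + 26/27) = -109*(19/17 + 26*(1/27)) = -109*(19/17 + 26/27) = -109*955/459 = -104095/459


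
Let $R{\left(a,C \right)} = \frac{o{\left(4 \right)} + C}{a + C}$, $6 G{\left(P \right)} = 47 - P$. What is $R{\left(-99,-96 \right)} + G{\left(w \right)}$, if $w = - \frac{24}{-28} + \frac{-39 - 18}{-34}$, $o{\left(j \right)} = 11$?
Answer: $\frac{48557}{6188} \approx 7.847$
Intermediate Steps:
$w = \frac{603}{238}$ ($w = \left(-24\right) \left(- \frac{1}{28}\right) + \left(-39 - 18\right) \left(- \frac{1}{34}\right) = \frac{6}{7} - - \frac{57}{34} = \frac{6}{7} + \frac{57}{34} = \frac{603}{238} \approx 2.5336$)
$G{\left(P \right)} = \frac{47}{6} - \frac{P}{6}$ ($G{\left(P \right)} = \frac{47 - P}{6} = \frac{47}{6} - \frac{P}{6}$)
$R{\left(a,C \right)} = \frac{11 + C}{C + a}$ ($R{\left(a,C \right)} = \frac{11 + C}{a + C} = \frac{11 + C}{C + a}$)
$R{\left(-99,-96 \right)} + G{\left(w \right)} = \frac{11 - 96}{-96 - 99} + \left(\frac{47}{6} - \frac{201}{476}\right) = \frac{1}{-195} \left(-85\right) + \left(\frac{47}{6} - \frac{201}{476}\right) = \left(- \frac{1}{195}\right) \left(-85\right) + \frac{10583}{1428} = \frac{17}{39} + \frac{10583}{1428} = \frac{48557}{6188}$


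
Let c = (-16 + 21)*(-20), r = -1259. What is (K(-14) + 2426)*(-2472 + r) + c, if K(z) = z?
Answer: -8999272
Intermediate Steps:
c = -100 (c = 5*(-20) = -100)
(K(-14) + 2426)*(-2472 + r) + c = (-14 + 2426)*(-2472 - 1259) - 100 = 2412*(-3731) - 100 = -8999172 - 100 = -8999272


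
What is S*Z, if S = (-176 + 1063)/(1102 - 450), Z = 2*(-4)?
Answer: -1774/163 ≈ -10.883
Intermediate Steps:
Z = -8
S = 887/652 ≈ 1.3604
S*Z = (887/652)*(-8) = -1774/163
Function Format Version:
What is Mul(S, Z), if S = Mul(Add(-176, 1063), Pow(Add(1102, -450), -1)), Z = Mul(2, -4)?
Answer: Rational(-1774, 163) ≈ -10.883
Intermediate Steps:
Z = -8
S = Rational(887, 652) (S = Mul(887, Pow(652, -1)) = Mul(887, Rational(1, 652)) = Rational(887, 652) ≈ 1.3604)
Mul(S, Z) = Mul(Rational(887, 652), -8) = Rational(-1774, 163)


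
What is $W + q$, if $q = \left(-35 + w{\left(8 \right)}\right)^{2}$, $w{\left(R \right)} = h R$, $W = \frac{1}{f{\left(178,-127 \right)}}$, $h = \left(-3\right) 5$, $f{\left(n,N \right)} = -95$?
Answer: $\frac{2282374}{95} \approx 24025.0$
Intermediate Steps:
$h = -15$
$W = - \frac{1}{95}$ ($W = \frac{1}{-95} = - \frac{1}{95} \approx -0.010526$)
$w{\left(R \right)} = - 15 R$
$q = 24025$ ($q = \left(-35 - 120\right)^{2} = \left(-155\right)^{2} = 24025$)
$W + q = - \frac{1}{95} + 24025 = \frac{2282374}{95}$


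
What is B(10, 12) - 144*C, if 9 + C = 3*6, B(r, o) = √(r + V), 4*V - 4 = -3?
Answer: -1296 + √41/2 ≈ -1292.8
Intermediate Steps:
V = ¼ (V = 1 + (¼)*(-3) = 1 - ¾ = ¼ ≈ 0.25000)
B(r, o) = √(¼ + r) (B(r, o) = √(r + ¼) = √(¼ + r))
C = 9 (C = -9 + 3*6 = -9 + 18 = 9)
B(10, 12) - 144*C = √(1 + 4*10)/2 - 144*9 = √(1 + 40)/2 - 1296 = √41/2 - 1296 = -1296 + √41/2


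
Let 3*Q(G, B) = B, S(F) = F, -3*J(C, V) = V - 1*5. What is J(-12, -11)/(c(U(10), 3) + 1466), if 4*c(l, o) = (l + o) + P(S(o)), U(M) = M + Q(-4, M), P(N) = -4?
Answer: 64/17629 ≈ 0.0036304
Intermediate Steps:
J(C, V) = 5/3 - V/3 (J(C, V) = -(V - 1*5)/3 = -(V - 5)/3 = -(-5 + V)/3 = 5/3 - V/3)
Q(G, B) = B/3
U(M) = 4*M/3 (U(M) = M + M/3 = 4*M/3)
c(l, o) = -1 + l/4 + o/4 (c(l, o) = ((l + o) - 4)/4 = (-4 + l + o)/4 = -1 + l/4 + o/4)
J(-12, -11)/(c(U(10), 3) + 1466) = (5/3 - 1/3*(-11))/((-1 + ((4/3)*10)/4 + (1/4)*3) + 1466) = (5/3 + 11/3)/((-1 + (1/4)*(40/3) + 3/4) + 1466) = (16/3)/((-1 + 10/3 + 3/4) + 1466) = (16/3)/(37/12 + 1466) = (16/3)/(17629/12) = (12/17629)*(16/3) = 64/17629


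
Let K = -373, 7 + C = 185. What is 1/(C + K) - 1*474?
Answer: -92431/195 ≈ -474.00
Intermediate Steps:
C = 178 (C = -7 + 185 = 178)
1/(C + K) - 1*474 = 1/(178 - 373) - 1*474 = 1/(-195) - 474 = -1/195 - 474 = -92431/195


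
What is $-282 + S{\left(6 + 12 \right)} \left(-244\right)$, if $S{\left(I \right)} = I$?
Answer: $-4674$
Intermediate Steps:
$-282 + S{\left(6 + 12 \right)} \left(-244\right) = -282 + \left(6 + 12\right) \left(-244\right) = -282 + 18 \left(-244\right) = -282 - 4392 = -4674$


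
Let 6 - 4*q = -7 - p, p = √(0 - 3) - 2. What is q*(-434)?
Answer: -2387/2 - 217*I*√3/2 ≈ -1193.5 - 187.93*I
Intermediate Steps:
p = -2 + I*√3 (p = √(-3) - 2 = I*√3 - 2 = -2 + I*√3 ≈ -2.0 + 1.732*I)
q = 11/4 + I*√3/4 (q = 3/2 - (-7 - (-2 + I*√3))/4 = 3/2 - (-7 + (2 - I*√3))/4 = 3/2 - (-5 - I*√3)/4 = 3/2 + (5/4 + I*√3/4) = 11/4 + I*√3/4 ≈ 2.75 + 0.43301*I)
q*(-434) = (11/4 + I*√3/4)*(-434) = -2387/2 - 217*I*√3/2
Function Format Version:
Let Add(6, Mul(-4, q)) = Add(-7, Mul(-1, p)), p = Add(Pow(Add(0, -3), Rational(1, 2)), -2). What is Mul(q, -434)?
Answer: Add(Rational(-2387, 2), Mul(Rational(-217, 2), I, Pow(3, Rational(1, 2)))) ≈ Add(-1193.5, Mul(-187.93, I))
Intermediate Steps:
p = Add(-2, Mul(I, Pow(3, Rational(1, 2)))) (p = Add(Pow(-3, Rational(1, 2)), -2) = Add(Mul(I, Pow(3, Rational(1, 2))), -2) = Add(-2, Mul(I, Pow(3, Rational(1, 2)))) ≈ Add(-2.0000, Mul(1.7320, I)))
q = Add(Rational(11, 4), Mul(Rational(1, 4), I, Pow(3, Rational(1, 2)))) (q = Add(Rational(3, 2), Mul(Rational(-1, 4), Add(-7, Mul(-1, Add(-2, Mul(I, Pow(3, Rational(1, 2)))))))) = Add(Rational(3, 2), Mul(Rational(-1, 4), Add(-7, Add(2, Mul(-1, I, Pow(3, Rational(1, 2))))))) = Add(Rational(3, 2), Mul(Rational(-1, 4), Add(-5, Mul(-1, I, Pow(3, Rational(1, 2)))))) = Add(Rational(3, 2), Add(Rational(5, 4), Mul(Rational(1, 4), I, Pow(3, Rational(1, 2))))) = Add(Rational(11, 4), Mul(Rational(1, 4), I, Pow(3, Rational(1, 2)))) ≈ Add(2.7500, Mul(0.43301, I)))
Mul(q, -434) = Mul(Add(Rational(11, 4), Mul(Rational(1, 4), I, Pow(3, Rational(1, 2)))), -434) = Add(Rational(-2387, 2), Mul(Rational(-217, 2), I, Pow(3, Rational(1, 2))))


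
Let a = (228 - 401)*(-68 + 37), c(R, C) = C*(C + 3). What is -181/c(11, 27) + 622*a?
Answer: 2701986479/810 ≈ 3.3358e+6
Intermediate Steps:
c(R, C) = C*(3 + C)
a = 5363 (a = -173*(-31) = 5363)
-181/c(11, 27) + 622*a = -181*1/(27*(3 + 27)) + 622*5363 = -181/(27*30) + 3335786 = -181/810 + 3335786 = 2701986479/810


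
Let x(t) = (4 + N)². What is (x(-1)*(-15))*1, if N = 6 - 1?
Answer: -1215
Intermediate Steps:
N = 5
x(t) = 81 (x(t) = (4 + 5)² = 9² = 81)
(x(-1)*(-15))*1 = (81*(-15))*1 = -1215*1 = -1215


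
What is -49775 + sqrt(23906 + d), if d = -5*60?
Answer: -49775 + sqrt(23606) ≈ -49621.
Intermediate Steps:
d = -300
-49775 + sqrt(23906 + d) = -49775 + sqrt(23906 - 300) = -49775 + sqrt(23606)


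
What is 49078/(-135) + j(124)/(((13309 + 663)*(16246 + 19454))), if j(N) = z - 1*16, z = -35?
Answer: -96000494267/264070800 ≈ -363.54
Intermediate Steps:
j(N) = -51 (j(N) = -35 - 1*16 = -35 - 16 = -51)
49078/(-135) + j(124)/(((13309 + 663)*(16246 + 19454))) = 49078/(-135) - 51*1/((13309 + 663)*(16246 + 19454)) = 49078*(-1/135) - 51/(13972*35700) = -49078/135 - 51/498800400 = -49078/135 - 51*1/498800400 = -49078/135 - 1/9780400 = -96000494267/264070800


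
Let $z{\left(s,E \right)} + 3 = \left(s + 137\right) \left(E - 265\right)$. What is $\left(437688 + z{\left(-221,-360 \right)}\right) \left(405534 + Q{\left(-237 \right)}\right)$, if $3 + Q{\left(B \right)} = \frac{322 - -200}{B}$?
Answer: $\frac{15703946553375}{79} \approx 1.9878 \cdot 10^{11}$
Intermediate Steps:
$z{\left(s,E \right)} = -3 + \left(-265 + E\right) \left(137 + s\right)$ ($z{\left(s,E \right)} = -3 + \left(s + 137\right) \left(E - 265\right) = -3 + \left(137 + s\right) \left(-265 + E\right) = -3 + \left(-265 + E\right) \left(137 + s\right)$)
$Q{\left(B \right)} = -3 + \frac{522}{B}$ ($Q{\left(B \right)} = -3 + \frac{322 - -200}{B} = -3 + \frac{322 + 200}{B} = -3 + \frac{522}{B}$)
$\left(437688 + z{\left(-221,-360 \right)}\right) \left(405534 + Q{\left(-237 \right)}\right) = \left(437688 - -52497\right) \left(405534 - \left(3 - \frac{522}{-237}\right)\right) = \left(437688 + \left(-36308 + 58565 - 49320 + 79560\right)\right) \left(405534 + \left(-3 + 522 \left(- \frac{1}{237}\right)\right)\right) = \left(437688 + 52497\right) \left(405534 - \frac{411}{79}\right) = 490185 \left(405534 - \frac{411}{79}\right) = 490185 \cdot \frac{32036775}{79} = \frac{15703946553375}{79}$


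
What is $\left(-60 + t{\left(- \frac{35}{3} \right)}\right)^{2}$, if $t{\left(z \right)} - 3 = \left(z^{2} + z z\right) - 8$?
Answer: $\frac{3478225}{81} \approx 42941.0$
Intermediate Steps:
$t{\left(z \right)} = -5 + 2 z^{2}$ ($t{\left(z \right)} = 3 - \left(8 - z^{2} - z z\right) = 3 + \left(\left(z^{2} + z^{2}\right) - 8\right) = 3 + \left(2 z^{2} - 8\right) = 3 + \left(-8 + 2 z^{2}\right) = -5 + 2 z^{2}$)
$\left(-60 + t{\left(- \frac{35}{3} \right)}\right)^{2} = \left(-60 - \left(5 - 2 \left(- \frac{35}{3}\right)^{2}\right)\right)^{2} = \left(-60 + \left(-5 + 2 \cdot \frac{1225}{9}\right)\right)^{2} = \left(-60 + \left(-5 + \frac{2450}{9}\right)\right)^{2} = \left(-60 + \frac{2405}{9}\right)^{2} = \left(\frac{1865}{9}\right)^{2} = \frac{3478225}{81}$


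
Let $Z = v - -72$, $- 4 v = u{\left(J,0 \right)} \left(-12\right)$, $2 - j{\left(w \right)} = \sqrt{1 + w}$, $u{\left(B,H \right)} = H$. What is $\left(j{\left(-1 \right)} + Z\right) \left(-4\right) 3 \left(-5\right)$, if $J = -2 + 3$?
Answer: $4440$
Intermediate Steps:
$J = 1$
$j{\left(w \right)} = 2 - \sqrt{1 + w}$
$v = 0$ ($v = - \frac{0 \left(-12\right)}{4} = \left(- \frac{1}{4}\right) 0 = 0$)
$Z = 72$ ($Z = 0 - -72 = 0 + 72 = 72$)
$\left(j{\left(-1 \right)} + Z\right) \left(-4\right) 3 \left(-5\right) = \left(\left(2 - \sqrt{1 - 1}\right) + 72\right) \left(-4\right) 3 \left(-5\right) = \left(\left(2 - \sqrt{0}\right) + 72\right) \left(\left(-12\right) \left(-5\right)\right) = \left(\left(2 - 0\right) + 72\right) 60 = \left(\left(2 + 0\right) + 72\right) 60 = \left(2 + 72\right) 60 = 74 \cdot 60 = 4440$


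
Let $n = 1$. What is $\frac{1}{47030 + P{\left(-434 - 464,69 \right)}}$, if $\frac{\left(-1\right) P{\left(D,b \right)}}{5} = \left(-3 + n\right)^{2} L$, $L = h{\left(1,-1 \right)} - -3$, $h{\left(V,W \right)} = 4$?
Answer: $\frac{1}{46890} \approx 2.1327 \cdot 10^{-5}$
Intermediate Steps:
$L = 7$ ($L = 4 - -3 = 4 + 3 = 7$)
$P{\left(D,b \right)} = -140$ ($P{\left(D,b \right)} = - 5 \left(-3 + 1\right)^{2} \cdot 7 = - 5 \left(-2\right)^{2} \cdot 7 = - 5 \cdot 4 \cdot 7 = \left(-5\right) 28 = -140$)
$\frac{1}{47030 + P{\left(-434 - 464,69 \right)}} = \frac{1}{47030 - 140} = \frac{1}{46890}$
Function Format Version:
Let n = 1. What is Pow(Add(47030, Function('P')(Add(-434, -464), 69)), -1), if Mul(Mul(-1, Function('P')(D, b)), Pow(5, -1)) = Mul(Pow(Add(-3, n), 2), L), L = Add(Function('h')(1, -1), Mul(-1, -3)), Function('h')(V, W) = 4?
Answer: Rational(1, 46890) ≈ 2.1327e-5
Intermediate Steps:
L = 7 (L = Add(4, Mul(-1, -3)) = Add(4, 3) = 7)
Function('P')(D, b) = -140 (Function('P')(D, b) = Mul(-5, Mul(Pow(Add(-3, 1), 2), 7)) = Mul(-5, Mul(Pow(-2, 2), 7)) = Mul(-5, Mul(4, 7)) = Mul(-5, 28) = -140)
Pow(Add(47030, Function('P')(Add(-434, -464), 69)), -1) = Pow(Add(47030, -140), -1) = Pow(46890, -1) = Rational(1, 46890)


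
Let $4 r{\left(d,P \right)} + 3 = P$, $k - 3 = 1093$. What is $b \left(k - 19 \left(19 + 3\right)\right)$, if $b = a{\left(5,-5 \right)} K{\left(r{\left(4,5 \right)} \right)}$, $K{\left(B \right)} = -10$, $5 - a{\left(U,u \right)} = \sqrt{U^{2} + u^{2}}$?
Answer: $-33900 + 33900 \sqrt{2} \approx 14042.0$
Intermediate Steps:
$k = 1096$ ($k = 3 + 1093 = 1096$)
$r{\left(d,P \right)} = - \frac{3}{4} + \frac{P}{4}$
$a{\left(U,u \right)} = 5 - \sqrt{U^{2} + u^{2}}$
$b = -50 + 50 \sqrt{2}$ ($b = \left(5 - \sqrt{5^{2} + \left(-5\right)^{2}}\right) \left(-10\right) = \left(5 - \sqrt{25 + 25}\right) \left(-10\right) = \left(5 - \sqrt{50}\right) \left(-10\right) = \left(5 - 5 \sqrt{2}\right) \left(-10\right) = -50 + 50 \sqrt{2} \approx 20.711$)
$b \left(k - 19 \left(19 + 3\right)\right) = \left(-50 + 50 \sqrt{2}\right) \left(1096 - 19 \left(19 + 3\right)\right) = \left(-50 + 50 \sqrt{2}\right) \left(1096 - 418\right) = \left(-50 + 50 \sqrt{2}\right) 678 = -33900 + 33900 \sqrt{2}$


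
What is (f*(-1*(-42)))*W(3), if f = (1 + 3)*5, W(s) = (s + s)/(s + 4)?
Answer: 720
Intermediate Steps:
W(s) = 2*s/(4 + s) (W(s) = (2*s)/(4 + s) = 2*s/(4 + s))
f = 20 (f = 4*5 = 20)
(f*(-1*(-42)))*W(3) = (20*(-1*(-42)))*(2*3/(4 + 3)) = (20*42)*(2*3/7) = 840*(2*3*(⅐)) = 840*(6/7) = 720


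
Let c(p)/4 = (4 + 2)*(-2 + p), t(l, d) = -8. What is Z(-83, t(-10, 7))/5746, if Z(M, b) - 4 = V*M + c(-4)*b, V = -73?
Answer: 555/442 ≈ 1.2557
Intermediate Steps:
c(p) = -48 + 24*p (c(p) = 4*((4 + 2)*(-2 + p)) = 4*(6*(-2 + p)) = 4*(-12 + 6*p) = -48 + 24*p)
Z(M, b) = 4 - 144*b - 73*M (Z(M, b) = 4 + (-73*M + (-48 + 24*(-4))*b) = 4 + (-73*M + (-48 - 96)*b) = 4 + (-73*M - 144*b) = 4 + (-144*b - 73*M) = 4 - 144*b - 73*M)
Z(-83, t(-10, 7))/5746 = (4 - 144*(-8) - 73*(-83))/5746 = (4 + 1152 + 6059)*(1/5746) = 7215*(1/5746) = 555/442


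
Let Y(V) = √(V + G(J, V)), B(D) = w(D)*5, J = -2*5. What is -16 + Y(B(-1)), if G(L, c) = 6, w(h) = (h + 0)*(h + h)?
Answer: -12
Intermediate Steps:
J = -10
w(h) = 2*h² (w(h) = h*(2*h) = 2*h²)
B(D) = 10*D² (B(D) = (2*D²)*5 = 10*D²)
Y(V) = √(6 + V) (Y(V) = √(V + 6) = √(6 + V))
-16 + Y(B(-1)) = -16 + √(6 + 10*(-1)²) = -16 + √(6 + 10*1) = -16 + √(6 + 10) = -16 + √16 = -16 + 4 = -12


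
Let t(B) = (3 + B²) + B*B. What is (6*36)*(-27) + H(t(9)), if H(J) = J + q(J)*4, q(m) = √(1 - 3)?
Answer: -5667 + 4*I*√2 ≈ -5667.0 + 5.6569*I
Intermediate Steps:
t(B) = 3 + 2*B² (t(B) = (3 + B²) + B² = 3 + 2*B²)
q(m) = I*√2 (q(m) = √(-2) = I*√2)
H(J) = J + 4*I*√2 (H(J) = J + (I*√2)*4 = J + 4*I*√2)
(6*36)*(-27) + H(t(9)) = (6*36)*(-27) + ((3 + 2*9²) + 4*I*√2) = 216*(-27) + ((3 + 2*81) + 4*I*√2) = -5832 + ((3 + 162) + 4*I*√2) = -5832 + (165 + 4*I*√2) = -5667 + 4*I*√2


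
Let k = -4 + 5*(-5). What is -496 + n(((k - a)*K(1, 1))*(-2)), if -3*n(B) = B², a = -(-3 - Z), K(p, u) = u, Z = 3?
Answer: -6388/3 ≈ -2129.3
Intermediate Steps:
k = -29 (k = -4 - 25 = -29)
a = 6 (a = -(-3 - 1*3) = -(-3 - 3) = -1*(-6) = 6)
n(B) = -B²/3
-496 + n(((k - a)*K(1, 1))*(-2)) = -496 - 4*(-29 - 1*6)²/3 = -496 - 4*(-29 - 6)²/3 = -496 - (-35*1*(-2))²/3 = -496 - (-35*(-2))²/3 = -496 - ⅓*70² = -496 - ⅓*4900 = -496 - 4900/3 = -6388/3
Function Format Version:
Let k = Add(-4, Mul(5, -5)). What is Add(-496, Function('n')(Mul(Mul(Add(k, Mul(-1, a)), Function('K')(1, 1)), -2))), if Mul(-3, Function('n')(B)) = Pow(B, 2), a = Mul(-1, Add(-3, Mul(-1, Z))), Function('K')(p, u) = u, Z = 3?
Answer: Rational(-6388, 3) ≈ -2129.3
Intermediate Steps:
k = -29 (k = Add(-4, -25) = -29)
a = 6 (a = Mul(-1, Add(-3, Mul(-1, 3))) = Mul(-1, Add(-3, -3)) = Mul(-1, -6) = 6)
Function('n')(B) = Mul(Rational(-1, 3), Pow(B, 2))
Add(-496, Function('n')(Mul(Mul(Add(k, Mul(-1, a)), Function('K')(1, 1)), -2))) = Add(-496, Mul(Rational(-1, 3), Pow(Mul(Mul(Add(-29, Mul(-1, 6)), 1), -2), 2))) = Add(-496, Mul(Rational(-1, 3), Pow(Mul(Mul(Add(-29, -6), 1), -2), 2))) = Add(-496, Mul(Rational(-1, 3), Pow(Mul(Mul(-35, 1), -2), 2))) = Add(-496, Mul(Rational(-1, 3), Pow(Mul(-35, -2), 2))) = Add(-496, Mul(Rational(-1, 3), Pow(70, 2))) = Add(-496, Mul(Rational(-1, 3), 4900)) = Add(-496, Rational(-4900, 3)) = Rational(-6388, 3)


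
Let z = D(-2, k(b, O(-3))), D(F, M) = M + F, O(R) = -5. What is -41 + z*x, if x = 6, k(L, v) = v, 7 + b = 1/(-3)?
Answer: -83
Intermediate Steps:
b = -22/3 (b = -7 + 1/(-3) = -7 - 1/3 = -22/3 ≈ -7.3333)
D(F, M) = F + M
z = -7 (z = -2 - 5 = -7)
-41 + z*x = -41 - 7*6 = -41 - 42 = -83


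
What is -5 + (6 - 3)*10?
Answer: 25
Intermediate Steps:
-5 + (6 - 3)*10 = -5 + 3*10 = -5 + 30 = 25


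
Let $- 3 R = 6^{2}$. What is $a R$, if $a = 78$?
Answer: $-936$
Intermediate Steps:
$R = -12$ ($R = - \frac{6^{2}}{3} = \left(- \frac{1}{3}\right) 36 = -12$)
$a R = 78 \left(-12\right) = -936$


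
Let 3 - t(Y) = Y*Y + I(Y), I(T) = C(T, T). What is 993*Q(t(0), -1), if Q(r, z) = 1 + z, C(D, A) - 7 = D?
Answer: 0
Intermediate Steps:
C(D, A) = 7 + D
I(T) = 7 + T
t(Y) = -4 - Y - Y**2 (t(Y) = 3 - (Y*Y + (7 + Y)) = 3 - (Y**2 + (7 + Y)) = 3 - (7 + Y + Y**2) = 3 + (-7 - Y - Y**2) = -4 - Y - Y**2)
993*Q(t(0), -1) = 993*(1 - 1) = 993*0 = 0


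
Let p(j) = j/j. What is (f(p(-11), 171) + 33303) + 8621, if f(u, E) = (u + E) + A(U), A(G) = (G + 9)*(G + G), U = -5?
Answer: 42056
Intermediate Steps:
p(j) = 1
A(G) = 2*G*(9 + G) (A(G) = (9 + G)*(2*G) = 2*G*(9 + G))
f(u, E) = -40 + E + u (f(u, E) = (u + E) + 2*(-5)*(9 - 5) = (E + u) + 2*(-5)*4 = (E + u) - 40 = -40 + E + u)
(f(p(-11), 171) + 33303) + 8621 = ((-40 + 171 + 1) + 33303) + 8621 = (132 + 33303) + 8621 = 33435 + 8621 = 42056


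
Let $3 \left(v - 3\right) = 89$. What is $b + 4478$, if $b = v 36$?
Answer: $5654$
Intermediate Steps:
$v = \frac{98}{3}$ ($v = 3 + \frac{1}{3} \cdot 89 = 3 + \frac{89}{3} = \frac{98}{3} \approx 32.667$)
$b = 1176$ ($b = \frac{98}{3} \cdot 36 = 1176$)
$b + 4478 = 1176 + 4478 = 5654$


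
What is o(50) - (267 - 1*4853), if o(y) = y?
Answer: 4636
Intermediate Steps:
o(50) - (267 - 1*4853) = 50 - (267 - 1*4853) = 50 - (267 - 4853) = 50 - 1*(-4586) = 50 + 4586 = 4636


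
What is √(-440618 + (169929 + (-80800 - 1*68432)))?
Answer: I*√419921 ≈ 648.01*I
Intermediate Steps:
√(-440618 + (169929 + (-80800 - 1*68432))) = √(-440618 + (169929 + (-80800 - 68432))) = √(-440618 + (169929 - 149232)) = √(-440618 + 20697) = √(-419921) = I*√419921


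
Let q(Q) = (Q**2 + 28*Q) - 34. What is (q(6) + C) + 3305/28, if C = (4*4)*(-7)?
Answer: 4929/28 ≈ 176.04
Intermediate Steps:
C = -112 (C = 16*(-7) = -112)
q(Q) = -34 + Q**2 + 28*Q
(q(6) + C) + 3305/28 = ((-34 + 6**2 + 28*6) - 112) + 3305/28 = ((-34 + 36 + 168) - 112) + 3305*(1/28) = (170 - 112) + 3305/28 = 58 + 3305/28 = 4929/28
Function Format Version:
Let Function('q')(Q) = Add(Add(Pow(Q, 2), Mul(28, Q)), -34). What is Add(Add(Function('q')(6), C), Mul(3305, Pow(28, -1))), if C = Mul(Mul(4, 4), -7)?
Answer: Rational(4929, 28) ≈ 176.04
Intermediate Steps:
C = -112 (C = Mul(16, -7) = -112)
Function('q')(Q) = Add(-34, Pow(Q, 2), Mul(28, Q))
Add(Add(Function('q')(6), C), Mul(3305, Pow(28, -1))) = Add(Add(Add(-34, Pow(6, 2), Mul(28, 6)), -112), Mul(3305, Pow(28, -1))) = Add(Add(Add(-34, 36, 168), -112), Mul(3305, Rational(1, 28))) = Add(Add(170, -112), Rational(3305, 28)) = Add(58, Rational(3305, 28)) = Rational(4929, 28)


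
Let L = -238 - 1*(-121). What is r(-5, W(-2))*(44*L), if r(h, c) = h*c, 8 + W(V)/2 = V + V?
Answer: -617760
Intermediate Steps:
W(V) = -16 + 4*V (W(V) = -16 + 2*(V + V) = -16 + 2*(2*V) = -16 + 4*V)
L = -117 (L = -238 + 121 = -117)
r(h, c) = c*h
r(-5, W(-2))*(44*L) = ((-16 + 4*(-2))*(-5))*(44*(-117)) = ((-16 - 8)*(-5))*(-5148) = -24*(-5)*(-5148) = 120*(-5148) = -617760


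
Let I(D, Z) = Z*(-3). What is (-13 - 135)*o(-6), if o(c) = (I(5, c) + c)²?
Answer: -21312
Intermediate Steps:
I(D, Z) = -3*Z
o(c) = 4*c² (o(c) = (-3*c + c)² = (-2*c)² = 4*c²)
(-13 - 135)*o(-6) = (-13 - 135)*(4*(-6)²) = -592*36 = -148*144 = -21312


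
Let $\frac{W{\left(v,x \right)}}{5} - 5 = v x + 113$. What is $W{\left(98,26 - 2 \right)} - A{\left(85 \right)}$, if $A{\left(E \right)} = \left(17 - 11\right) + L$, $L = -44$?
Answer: $12388$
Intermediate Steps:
$A{\left(E \right)} = -38$ ($A{\left(E \right)} = \left(17 - 11\right) - 44 = 6 - 44 = -38$)
$W{\left(v,x \right)} = 590 + 5 v x$ ($W{\left(v,x \right)} = 25 + 5 \left(v x + 113\right) = 25 + 5 \left(113 + v x\right) = 25 + \left(565 + 5 v x\right) = 590 + 5 v x$)
$W{\left(98,26 - 2 \right)} - A{\left(85 \right)} = \left(590 + 5 \cdot 98 \left(26 - 2\right)\right) - -38 = \left(590 + 5 \cdot 98 \cdot 24\right) + 38 = \left(590 + 11760\right) + 38 = 12350 + 38 = 12388$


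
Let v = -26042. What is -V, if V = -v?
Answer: -26042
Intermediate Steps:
V = 26042 (V = -1*(-26042) = 26042)
-V = -1*26042 = -26042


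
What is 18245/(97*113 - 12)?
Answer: 18245/10949 ≈ 1.6664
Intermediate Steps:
18245/(97*113 - 12) = 18245/(10961 - 12) = 18245/10949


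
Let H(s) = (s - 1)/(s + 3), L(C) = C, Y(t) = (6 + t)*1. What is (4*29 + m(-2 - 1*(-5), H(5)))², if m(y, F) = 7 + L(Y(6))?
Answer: 18225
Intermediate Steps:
Y(t) = 6 + t
H(s) = (-1 + s)/(3 + s)
m(y, F) = 19 (m(y, F) = 7 + (6 + 6) = 7 + 12 = 19)
(4*29 + m(-2 - 1*(-5), H(5)))² = (4*29 + 19)² = (116 + 19)² = 135² = 18225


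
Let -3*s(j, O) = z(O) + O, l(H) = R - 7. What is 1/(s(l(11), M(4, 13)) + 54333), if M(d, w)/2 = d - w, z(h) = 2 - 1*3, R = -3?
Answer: 3/163018 ≈ 1.8403e-5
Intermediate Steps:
z(h) = -1 (z(h) = 2 - 3 = -1)
M(d, w) = -2*w + 2*d (M(d, w) = 2*(d - w) = -2*w + 2*d)
l(H) = -10 (l(H) = -3 - 7 = -10)
s(j, O) = ⅓ - O/3 (s(j, O) = -(-1 + O)/3 = ⅓ - O/3)
1/(s(l(11), M(4, 13)) + 54333) = 1/((⅓ - (-2*13 + 2*4)/3) + 54333) = 1/((⅓ - (-26 + 8)/3) + 54333) = 1/((⅓ - ⅓*(-18)) + 54333) = 1/((⅓ + 6) + 54333) = 1/(19/3 + 54333) = 1/(163018/3) = 3/163018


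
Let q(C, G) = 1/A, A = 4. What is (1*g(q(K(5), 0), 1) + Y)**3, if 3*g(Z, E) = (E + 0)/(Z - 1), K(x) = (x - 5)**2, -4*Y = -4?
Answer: 125/729 ≈ 0.17147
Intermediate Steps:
Y = 1 (Y = -1/4*(-4) = 1)
K(x) = (-5 + x)**2
q(C, G) = 1/4
g(Z, E) = E/(3*(-1 + Z)) (g(Z, E) = ((E + 0)/(Z - 1))/3 = (E/(-1 + Z))/3 = E/(3*(-1 + Z)))
(1*g(q(K(5), 0), 1) + Y)**3 = (1*((1/3)*1/(-1 + 1/4)) + 1)**3 = (1*((1/3)*1/(-3/4)) + 1)**3 = (1*((1/3)*1*(-4/3)) + 1)**3 = (1*(-4/9) + 1)**3 = (-4/9 + 1)**3 = (5/9)**3 = 125/729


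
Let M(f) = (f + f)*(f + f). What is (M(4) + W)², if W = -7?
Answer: 3249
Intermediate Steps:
M(f) = 4*f² (M(f) = (2*f)*(2*f) = 4*f²)
(M(4) + W)² = (4*4² - 7)² = (4*16 - 7)² = (64 - 7)² = 57² = 3249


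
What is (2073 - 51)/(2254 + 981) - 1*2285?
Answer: -7389953/3235 ≈ -2284.4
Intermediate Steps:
(2073 - 51)/(2254 + 981) - 1*2285 = 2022/3235 - 2285 = -7389953/3235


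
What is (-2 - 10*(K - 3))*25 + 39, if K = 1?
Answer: 489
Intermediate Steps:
(-2 - 10*(K - 3))*25 + 39 = (-2 - 10*(1 - 3))*25 + 39 = (-2 - 10*(-2))*25 + 39 = (-2 - 2*(-10))*25 + 39 = (-2 + 20)*25 + 39 = 18*25 + 39 = 450 + 39 = 489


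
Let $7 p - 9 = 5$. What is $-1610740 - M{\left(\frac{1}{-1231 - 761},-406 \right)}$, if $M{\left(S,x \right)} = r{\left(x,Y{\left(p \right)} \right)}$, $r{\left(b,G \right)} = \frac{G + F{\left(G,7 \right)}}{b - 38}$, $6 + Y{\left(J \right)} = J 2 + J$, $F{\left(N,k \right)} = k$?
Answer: $- \frac{715168553}{444} \approx -1.6107 \cdot 10^{6}$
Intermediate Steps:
$p = 2$ ($p = \frac{9}{7} + \frac{1}{7} \cdot 5 = \frac{9}{7} + \frac{5}{7} = 2$)
$Y{\left(J \right)} = -6 + 3 J$ ($Y{\left(J \right)} = -6 + \left(J 2 + J\right) = -6 + \left(2 J + J\right) = -6 + 3 J$)
$r{\left(b,G \right)} = \frac{7 + G}{-38 + b}$ ($r{\left(b,G \right)} = \frac{G + 7}{b - 38} = \frac{7 + G}{-38 + b}$)
$M{\left(S,x \right)} = \frac{7}{-38 + x}$ ($M{\left(S,x \right)} = \frac{7 + \left(-6 + 3 \cdot 2\right)}{-38 + x} = \frac{7 + \left(-6 + 6\right)}{-38 + x} = \frac{7 + 0}{-38 + x} = \frac{1}{-38 + x} 7 = \frac{7}{-38 + x}$)
$-1610740 - M{\left(\frac{1}{-1231 - 761},-406 \right)} = -1610740 - \frac{7}{-38 - 406} = -1610740 - \frac{7}{-444} = -1610740 - 7 \left(- \frac{1}{444}\right) = -1610740 - - \frac{7}{444} = -1610740 + \frac{7}{444} = - \frac{715168553}{444}$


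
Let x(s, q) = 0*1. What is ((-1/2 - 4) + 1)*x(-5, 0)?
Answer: 0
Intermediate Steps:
x(s, q) = 0
((-1/2 - 4) + 1)*x(-5, 0) = ((-1/2 - 4) + 1)*0 = ((-1*½ - 4) + 1)*0 = ((-½ - 4) + 1)*0 = (-9/2 + 1)*0 = -7/2*0 = 0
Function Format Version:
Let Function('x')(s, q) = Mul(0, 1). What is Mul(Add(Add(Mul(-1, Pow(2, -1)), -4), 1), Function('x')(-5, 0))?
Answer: 0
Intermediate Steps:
Function('x')(s, q) = 0
Mul(Add(Add(Mul(-1, Pow(2, -1)), -4), 1), Function('x')(-5, 0)) = Mul(Add(Add(Mul(-1, Pow(2, -1)), -4), 1), 0) = Mul(Add(Add(Mul(-1, Rational(1, 2)), -4), 1), 0) = Mul(Add(Add(Rational(-1, 2), -4), 1), 0) = Mul(Add(Rational(-9, 2), 1), 0) = Mul(Rational(-7, 2), 0) = 0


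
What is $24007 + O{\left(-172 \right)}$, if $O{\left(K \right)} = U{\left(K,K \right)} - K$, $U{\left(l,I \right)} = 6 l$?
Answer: $23147$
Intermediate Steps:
$O{\left(K \right)} = 5 K$ ($O{\left(K \right)} = 6 K - K = 5 K$)
$24007 + O{\left(-172 \right)} = 24007 + 5 \left(-172\right) = 24007 - 860 = 23147$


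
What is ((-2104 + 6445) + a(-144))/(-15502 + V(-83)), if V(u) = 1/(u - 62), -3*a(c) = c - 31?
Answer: -1913710/6743373 ≈ -0.28379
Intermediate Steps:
a(c) = 31/3 - c/3 (a(c) = -(c - 31)/3 = -(-31 + c)/3 = 31/3 - c/3)
V(u) = 1/(-62 + u)
((-2104 + 6445) + a(-144))/(-15502 + V(-83)) = ((-2104 + 6445) + (31/3 - 1/3*(-144)))/(-15502 + 1/(-62 - 83)) = (4341 + (31/3 + 48))/(-15502 + 1/(-145)) = (4341 + 175/3)/(-15502 - 1/145) = 13198/(3*(-2247791/145)) = (13198/3)*(-145/2247791) = -1913710/6743373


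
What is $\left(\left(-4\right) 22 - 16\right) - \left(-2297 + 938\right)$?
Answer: $1255$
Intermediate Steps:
$\left(\left(-4\right) 22 - 16\right) - \left(-2297 + 938\right) = \left(-88 - 16\right) - -1359 = -104 + 1359 = 1255$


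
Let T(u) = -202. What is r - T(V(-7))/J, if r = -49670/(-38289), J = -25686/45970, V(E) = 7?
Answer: -59045588840/163915209 ≈ -360.22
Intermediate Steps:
J = -12843/22985 (J = -25686*1/45970 = -12843/22985 ≈ -0.55876)
r = 49670/38289 (r = -49670*(-1/38289) = 49670/38289 ≈ 1.2972)
r - T(V(-7))/J = 49670/38289 - (-202)/(-12843/22985) = 49670/38289 - (-202)*(-22985)/12843 = 49670/38289 - 1*4642970/12843 = 49670/38289 - 4642970/12843 = -59045588840/163915209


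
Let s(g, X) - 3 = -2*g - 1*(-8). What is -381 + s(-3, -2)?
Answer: -364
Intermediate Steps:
s(g, X) = 11 - 2*g (s(g, X) = 3 + (-2*g - 1*(-8)) = 3 + (-2*g + 8) = 3 + (8 - 2*g) = 11 - 2*g)
-381 + s(-3, -2) = -381 + (11 - 2*(-3)) = -381 + (11 + 6) = -381 + 17 = -364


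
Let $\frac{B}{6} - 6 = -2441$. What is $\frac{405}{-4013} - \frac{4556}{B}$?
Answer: $\frac{6183089}{29314965} \approx 0.21092$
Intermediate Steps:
$B = -14610$ ($B = 36 + 6 \left(-2441\right) = 36 - 14646 = -14610$)
$\frac{405}{-4013} - \frac{4556}{B} = \frac{405}{-4013} - \frac{4556}{-14610} = 405 \left(- \frac{1}{4013}\right) - - \frac{2278}{7305} = - \frac{405}{4013} + \frac{2278}{7305} = \frac{6183089}{29314965}$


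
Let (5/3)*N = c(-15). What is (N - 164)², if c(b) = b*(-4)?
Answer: 16384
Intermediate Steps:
c(b) = -4*b
N = 36 (N = 3*(-4*(-15))/5 = (⅗)*60 = 36)
(N - 164)² = (36 - 164)² = (-128)² = 16384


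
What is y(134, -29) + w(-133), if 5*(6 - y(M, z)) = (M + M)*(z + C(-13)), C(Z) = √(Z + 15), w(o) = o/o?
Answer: 7807/5 - 268*√2/5 ≈ 1485.6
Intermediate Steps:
w(o) = 1
C(Z) = √(15 + Z)
y(M, z) = 6 - 2*M*(z + √2)/5 (y(M, z) = 6 - (M + M)*(z + √(15 - 13))/5 = 6 - 2*M*(z + √2)/5)
y(134, -29) + w(-133) = (6 - ⅖*134*(-29) - ⅖*134*√2) + 1 = (6 + 7772/5 - 268*√2/5) + 1 = (7802/5 - 268*√2/5) + 1 = 7807/5 - 268*√2/5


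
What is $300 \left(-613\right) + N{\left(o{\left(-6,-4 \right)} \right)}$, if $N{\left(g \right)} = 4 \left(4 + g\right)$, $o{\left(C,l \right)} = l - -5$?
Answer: $-183880$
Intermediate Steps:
$o{\left(C,l \right)} = 5 + l$ ($o{\left(C,l \right)} = l + 5 = 5 + l$)
$N{\left(g \right)} = 16 + 4 g$
$300 \left(-613\right) + N{\left(o{\left(-6,-4 \right)} \right)} = 300 \left(-613\right) + \left(16 + 4 \left(5 - 4\right)\right) = -183900 + \left(16 + 4 \cdot 1\right) = -183900 + \left(16 + 4\right) = -183900 + 20 = -183880$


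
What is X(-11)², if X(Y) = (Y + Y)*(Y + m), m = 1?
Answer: 48400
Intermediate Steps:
X(Y) = 2*Y*(1 + Y) (X(Y) = (Y + Y)*(Y + 1) = (2*Y)*(1 + Y) = 2*Y*(1 + Y))
X(-11)² = (2*(-11)*(1 - 11))² = (2*(-11)*(-10))² = 220² = 48400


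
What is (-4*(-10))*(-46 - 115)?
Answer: -6440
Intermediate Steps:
(-4*(-10))*(-46 - 115) = 40*(-161) = -6440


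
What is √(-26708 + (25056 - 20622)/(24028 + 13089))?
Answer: I*√36794690893034/37117 ≈ 163.43*I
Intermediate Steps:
√(-26708 + (25056 - 20622)/(24028 + 13089)) = √(-26708 + 4434/37117) = √(-991316402/37117) = I*√36794690893034/37117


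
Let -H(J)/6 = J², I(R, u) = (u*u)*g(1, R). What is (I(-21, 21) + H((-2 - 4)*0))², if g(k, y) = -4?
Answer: 3111696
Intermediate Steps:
I(R, u) = -4*u² (I(R, u) = (u*u)*(-4) = u²*(-4) = -4*u²)
H(J) = -6*J²
(I(-21, 21) + H((-2 - 4)*0))² = (-4*21² - 6*((-2 - 4)*0)²)² = (-4*441 - 6*(-6*0)²)² = (-1764 - 6*0²)² = (-1764 - 6*0)² = (-1764 + 0)² = (-1764)² = 3111696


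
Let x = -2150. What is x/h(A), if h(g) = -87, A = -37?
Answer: 2150/87 ≈ 24.713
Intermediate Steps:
x/h(A) = -2150/(-87) = -2150*(-1/87) = 2150/87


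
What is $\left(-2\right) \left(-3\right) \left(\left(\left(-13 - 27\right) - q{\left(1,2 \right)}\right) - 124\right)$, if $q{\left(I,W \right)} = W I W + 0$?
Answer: $-1008$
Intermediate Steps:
$q{\left(I,W \right)} = I W^{2}$ ($q{\left(I,W \right)} = I W W + 0 = I W^{2} + 0 = I W^{2}$)
$\left(-2\right) \left(-3\right) \left(\left(\left(-13 - 27\right) - q{\left(1,2 \right)}\right) - 124\right) = \left(-2\right) \left(-3\right) \left(\left(\left(-13 - 27\right) - 1 \cdot 2^{2}\right) - 124\right) = 6 \left(\left(-40 - 1 \cdot 4\right) - 124\right) = 6 \left(\left(-40 - 4\right) - 124\right) = 6 \left(-44 - 124\right) = 6 \left(-168\right) = -1008$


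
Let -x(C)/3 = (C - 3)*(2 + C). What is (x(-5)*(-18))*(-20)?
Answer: -25920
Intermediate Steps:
x(C) = -3*(-3 + C)*(2 + C) (x(C) = -3*(C - 3)*(2 + C) = -3*(-3 + C)*(2 + C))
(x(-5)*(-18))*(-20) = ((18 - 3*(-5)² + 3*(-5))*(-18))*(-20) = ((18 - 3*25 - 15)*(-18))*(-20) = ((18 - 75 - 15)*(-18))*(-20) = -72*(-18)*(-20) = 1296*(-20) = -25920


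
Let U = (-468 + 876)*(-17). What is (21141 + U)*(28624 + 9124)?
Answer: 536210340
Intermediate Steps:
U = -6936 (U = 408*(-17) = -6936)
(21141 + U)*(28624 + 9124) = (21141 - 6936)*(28624 + 9124) = 14205*37748 = 536210340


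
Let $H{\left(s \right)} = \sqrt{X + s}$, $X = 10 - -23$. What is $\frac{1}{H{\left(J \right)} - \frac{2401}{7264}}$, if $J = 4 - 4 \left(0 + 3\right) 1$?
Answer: $\frac{7264}{33919} \approx 0.21416$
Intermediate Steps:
$X = 33$ ($X = 10 + 23 = 33$)
$J = -8$ ($J = 4 - 4 \cdot 3 \cdot 1 = 4 - 12 = -8$)
$H{\left(s \right)} = \sqrt{33 + s}$
$\frac{1}{H{\left(J \right)} - \frac{2401}{7264}} = \frac{1}{\sqrt{33 - 8} - \frac{2401}{7264}} = \frac{1}{\sqrt{25} - \frac{2401}{7264}} = \frac{1}{5 - \frac{2401}{7264}} = \frac{1}{\frac{33919}{7264}} = \frac{7264}{33919}$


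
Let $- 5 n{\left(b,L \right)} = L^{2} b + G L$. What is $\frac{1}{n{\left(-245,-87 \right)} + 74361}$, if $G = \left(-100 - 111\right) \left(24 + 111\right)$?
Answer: $- \frac{1}{50397} \approx -1.9842 \cdot 10^{-5}$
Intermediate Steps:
$G = -28485$ ($G = \left(-211\right) 135 = -28485$)
$n{\left(b,L \right)} = 5697 L - \frac{b L^{2}}{5}$ ($n{\left(b,L \right)} = - \frac{L^{2} b - 28485 L}{5} = - \frac{b L^{2} - 28485 L}{5} = - \frac{- 28485 L + b L^{2}}{5} = 5697 L - \frac{b L^{2}}{5}$)
$\frac{1}{n{\left(-245,-87 \right)} + 74361} = \frac{1}{\frac{1}{5} \left(-87\right) \left(28485 - \left(-87\right) \left(-245\right)\right) + 74361} = \frac{1}{\frac{1}{5} \left(-87\right) \left(28485 - 21315\right) + 74361} = \frac{1}{\frac{1}{5} \left(-87\right) 7170 + 74361} = \frac{1}{-124758 + 74361} = \frac{1}{-50397} = - \frac{1}{50397}$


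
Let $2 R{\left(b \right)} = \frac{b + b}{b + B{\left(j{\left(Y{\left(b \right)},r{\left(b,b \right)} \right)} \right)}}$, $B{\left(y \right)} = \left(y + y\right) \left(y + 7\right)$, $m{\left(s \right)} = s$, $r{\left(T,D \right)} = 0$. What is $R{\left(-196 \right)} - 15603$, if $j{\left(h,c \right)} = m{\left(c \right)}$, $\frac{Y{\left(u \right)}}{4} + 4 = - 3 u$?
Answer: $-15602$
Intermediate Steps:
$Y{\left(u \right)} = -16 - 12 u$ ($Y{\left(u \right)} = -16 + 4 \left(- 3 u\right) = -16 - 12 u$)
$j{\left(h,c \right)} = c$
$B{\left(y \right)} = 2 y \left(7 + y\right)$
$R{\left(b \right)} = 1$ ($R{\left(b \right)} = \frac{\left(b + b\right) \frac{1}{b + 2 \cdot 0 \left(7 + 0\right)}}{2} = \frac{2 b \frac{1}{b + 2 \cdot 0 \cdot 7}}{2} = \frac{2 b \frac{1}{b + 0}}{2} = \frac{2 b \frac{1}{b}}{2} = \frac{1}{2} \cdot 2 = 1$)
$R{\left(-196 \right)} - 15603 = 1 - 15603 = -15602$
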